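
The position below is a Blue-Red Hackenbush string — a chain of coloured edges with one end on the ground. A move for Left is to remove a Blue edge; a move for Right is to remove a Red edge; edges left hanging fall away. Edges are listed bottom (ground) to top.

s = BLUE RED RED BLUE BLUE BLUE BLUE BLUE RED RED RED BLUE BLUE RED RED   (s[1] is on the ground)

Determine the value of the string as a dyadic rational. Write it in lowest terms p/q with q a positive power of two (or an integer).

1 of 15 · B · max L 0 · min R +∞ = 1
2 of 15 · BR · max L 0 · min R 1 = 1/2
3 of 15 · BRR · max L 0 · min R 1/2 = 1/4
4 of 15 · BRRB · max L 1/4 · min R 1/2 = 3/8
5 of 15 · BRRBB · max L 3/8 · min R 1/2 = 7/16
6 of 15 · BRRBBB · max L 7/16 · min R 1/2 = 15/32
7 of 15 · BRRBBBB · max L 15/32 · min R 1/2 = 31/64
8 of 15 · BRRBBBBB · max L 31/64 · min R 1/2 = 63/128
9 of 15 · BRRBBBBBR · max L 31/64 · min R 63/128 = 125/256
10 of 15 · BRRBBBBBRR · max L 31/64 · min R 125/256 = 249/512
11 of 15 · BRRBBBBBRRR · max L 31/64 · min R 249/512 = 497/1024
12 of 15 · BRRBBBBBRRRB · max L 497/1024 · min R 249/512 = 995/2048
13 of 15 · BRRBBBBBRRRBB · max L 995/2048 · min R 249/512 = 1991/4096
14 of 15 · BRRBBBBBRRRBBR · max L 995/2048 · min R 1991/4096 = 3981/8192
15 of 15 · BRRBBBBBRRRBBRR · max L 995/2048 · min R 3981/8192 = 7961/16384

7961/16384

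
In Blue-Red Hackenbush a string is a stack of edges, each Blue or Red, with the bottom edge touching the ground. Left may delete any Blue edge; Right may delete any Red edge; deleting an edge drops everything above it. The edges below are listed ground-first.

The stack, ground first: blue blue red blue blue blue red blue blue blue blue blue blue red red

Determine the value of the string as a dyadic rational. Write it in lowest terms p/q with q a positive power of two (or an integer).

15865/8192

G(b) = { 0 | none } so 1
G(bb) = { 0 1 | none } so 2
G(bbr) = { 0 1 | 2 } so 3/2
G(bbrb) = { 0 1 3/2 | 2 } so 7/4
G(bbrbb) = { 0 1 3/2 7/4 | 2 } so 15/8
G(bbrbbb) = { 0 1 3/2 7/4 15/8 | 2 } so 31/16
G(bbrbbbr) = { 0 1 3/2 7/4 15/8 | 31/16 2 } so 61/32
G(bbrbbbrb) = { 0 1 3/2 7/4 15/8 61/32 | 31/16 2 } so 123/64
G(bbrbbbrbb) = { 0 1 3/2 7/4 15/8 61/32 123/64 | 31/16 2 } so 247/128
G(bbrbbbrbbb) = { 0 1 3/2 7/4 15/8 61/32 123/64 247/128 | 31/16 2 } so 495/256
G(bbrbbbrbbbb) = { 0 1 3/2 7/4 15/8 61/32 123/64 247/128 495/256 | 31/16 2 } so 991/512
G(bbrbbbrbbbbb) = { 0 1 3/2 7/4 15/8 61/32 123/64 247/128 495/256 991/512 | 31/16 2 } so 1983/1024
G(bbrbbbrbbbbbb) = { 0 1 3/2 7/4 15/8 61/32 123/64 247/128 495/256 991/512 1983/1024 | 31/16 2 } so 3967/2048
G(bbrbbbrbbbbbbr) = { 0 1 3/2 7/4 15/8 61/32 123/64 247/128 495/256 991/512 1983/1024 | 3967/2048 31/16 2 } so 7933/4096
G(bbrbbbrbbbbbbrr) = { 0 1 3/2 7/4 15/8 61/32 123/64 247/128 495/256 991/512 1983/1024 | 7933/4096 3967/2048 31/16 2 } so 15865/8192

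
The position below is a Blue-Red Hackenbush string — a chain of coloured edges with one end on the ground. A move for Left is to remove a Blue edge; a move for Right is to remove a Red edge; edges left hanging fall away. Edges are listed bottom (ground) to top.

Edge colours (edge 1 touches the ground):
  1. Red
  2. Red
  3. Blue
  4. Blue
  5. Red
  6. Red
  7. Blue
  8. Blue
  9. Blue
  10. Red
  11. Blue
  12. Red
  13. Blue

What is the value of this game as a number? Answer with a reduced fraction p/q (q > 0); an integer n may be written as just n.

-2837/2048

R: Left { (no moves) }, Right { 0 } => simplest -1
RR: Left { (no moves) }, Right { -1, 0 } => simplest -2
RRB: Left { -2 }, Right { -1, 0 } => simplest -3/2
RRBB: Left { -2, -3/2 }, Right { -1, 0 } => simplest -5/4
RRBBR: Left { -2, -3/2 }, Right { -5/4, -1, 0 } => simplest -11/8
RRBBRR: Left { -2, -3/2 }, Right { -11/8, -5/4, -1, 0 } => simplest -23/16
RRBBRRB: Left { -2, -3/2, -23/16 }, Right { -11/8, -5/4, -1, 0 } => simplest -45/32
RRBBRRBB: Left { -2, -3/2, -23/16, -45/32 }, Right { -11/8, -5/4, -1, 0 } => simplest -89/64
RRBBRRBBB: Left { -2, -3/2, -23/16, -45/32, -89/64 }, Right { -11/8, -5/4, -1, 0 } => simplest -177/128
RRBBRRBBBR: Left { -2, -3/2, -23/16, -45/32, -89/64 }, Right { -177/128, -11/8, -5/4, -1, 0 } => simplest -355/256
RRBBRRBBBRB: Left { -2, -3/2, -23/16, -45/32, -89/64, -355/256 }, Right { -177/128, -11/8, -5/4, -1, 0 } => simplest -709/512
RRBBRRBBBRBR: Left { -2, -3/2, -23/16, -45/32, -89/64, -355/256 }, Right { -709/512, -177/128, -11/8, -5/4, -1, 0 } => simplest -1419/1024
RRBBRRBBBRBRB: Left { -2, -3/2, -23/16, -45/32, -89/64, -355/256, -1419/1024 }, Right { -709/512, -177/128, -11/8, -5/4, -1, 0 } => simplest -2837/2048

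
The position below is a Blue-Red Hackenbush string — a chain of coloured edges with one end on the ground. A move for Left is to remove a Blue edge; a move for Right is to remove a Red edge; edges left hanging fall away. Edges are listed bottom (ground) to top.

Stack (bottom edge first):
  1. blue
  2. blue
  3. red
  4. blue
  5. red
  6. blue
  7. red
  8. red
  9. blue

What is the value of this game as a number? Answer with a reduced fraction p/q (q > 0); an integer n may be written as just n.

211/128

Prefix values for blue blue red blue red blue red red blue via {L|R} + simplicity:
b: Left { 0 }, Right {  } = simplest 1
bb: Left { 0 1 }, Right {  } = simplest 2
bbr: Left { 0 1 }, Right { 2 } = simplest 3/2
bbrb: Left { 0 1 3/2 }, Right { 2 } = simplest 7/4
bbrbr: Left { 0 1 3/2 }, Right { 7/4 2 } = simplest 13/8
bbrbrb: Left { 0 1 3/2 13/8 }, Right { 7/4 2 } = simplest 27/16
bbrbrbr: Left { 0 1 3/2 13/8 }, Right { 27/16 7/4 2 } = simplest 53/32
bbrbrbrr: Left { 0 1 3/2 13/8 }, Right { 53/32 27/16 7/4 2 } = simplest 105/64
bbrbrbrrb: Left { 0 1 3/2 13/8 105/64 }, Right { 53/32 27/16 7/4 2 } = simplest 211/128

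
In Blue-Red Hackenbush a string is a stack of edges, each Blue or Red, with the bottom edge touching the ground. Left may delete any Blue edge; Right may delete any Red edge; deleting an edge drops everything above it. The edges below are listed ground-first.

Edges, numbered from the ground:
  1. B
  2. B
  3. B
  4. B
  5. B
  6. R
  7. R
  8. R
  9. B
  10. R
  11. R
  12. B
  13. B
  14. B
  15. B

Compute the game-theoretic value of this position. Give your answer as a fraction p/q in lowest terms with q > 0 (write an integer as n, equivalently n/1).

4255/1024

step 1: add B to get B; options L={ 0 } R={ — } ⇒ 1
step 2: add B to get BB; options L={ 0,1 } R={ — } ⇒ 2
step 3: add B to get BBB; options L={ 0,1,2 } R={ — } ⇒ 3
step 4: add B to get BBBB; options L={ 0,1,2,3 } R={ — } ⇒ 4
step 5: add B to get BBBBB; options L={ 0,1,2,3,4 } R={ — } ⇒ 5
step 6: add R to get BBBBBR; options L={ 0,1,2,3,4 } R={ 5 } ⇒ 9/2
step 7: add R to get BBBBBRR; options L={ 0,1,2,3,4 } R={ 9/2,5 } ⇒ 17/4
step 8: add R to get BBBBBRRR; options L={ 0,1,2,3,4 } R={ 17/4,9/2,5 } ⇒ 33/8
step 9: add B to get BBBBBRRRB; options L={ 0,1,2,3,4,33/8 } R={ 17/4,9/2,5 } ⇒ 67/16
step 10: add R to get BBBBBRRRBR; options L={ 0,1,2,3,4,33/8 } R={ 67/16,17/4,9/2,5 } ⇒ 133/32
step 11: add R to get BBBBBRRRBRR; options L={ 0,1,2,3,4,33/8 } R={ 133/32,67/16,17/4,9/2,5 } ⇒ 265/64
step 12: add B to get BBBBBRRRBRRB; options L={ 0,1,2,3,4,33/8,265/64 } R={ 133/32,67/16,17/4,9/2,5 } ⇒ 531/128
step 13: add B to get BBBBBRRRBRRBB; options L={ 0,1,2,3,4,33/8,265/64,531/128 } R={ 133/32,67/16,17/4,9/2,5 } ⇒ 1063/256
step 14: add B to get BBBBBRRRBRRBBB; options L={ 0,1,2,3,4,33/8,265/64,531/128,1063/256 } R={ 133/32,67/16,17/4,9/2,5 } ⇒ 2127/512
step 15: add B to get BBBBBRRRBRRBBBB; options L={ 0,1,2,3,4,33/8,265/64,531/128,1063/256,2127/512 } R={ 133/32,67/16,17/4,9/2,5 } ⇒ 4255/1024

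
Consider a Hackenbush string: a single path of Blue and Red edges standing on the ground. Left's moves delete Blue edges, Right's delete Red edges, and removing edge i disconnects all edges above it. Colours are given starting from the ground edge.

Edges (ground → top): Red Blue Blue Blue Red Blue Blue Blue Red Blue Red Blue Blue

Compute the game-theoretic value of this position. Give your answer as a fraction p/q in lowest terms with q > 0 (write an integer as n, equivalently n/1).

step 1: add Red to get R; options L={ · } R={ 0 } = -1
step 2: add Blue to get RB; options L={ -1 } R={ 0 } = -1/2
step 3: add Blue to get RBB; options L={ -1,-1/2 } R={ 0 } = -1/4
step 4: add Blue to get RBBB; options L={ -1,-1/2,-1/4 } R={ 0 } = -1/8
step 5: add Red to get RBBBR; options L={ -1,-1/2,-1/4 } R={ -1/8,0 } = -3/16
step 6: add Blue to get RBBBRB; options L={ -1,-1/2,-1/4,-3/16 } R={ -1/8,0 } = -5/32
step 7: add Blue to get RBBBRBB; options L={ -1,-1/2,-1/4,-3/16,-5/32 } R={ -1/8,0 } = -9/64
step 8: add Blue to get RBBBRBBB; options L={ -1,-1/2,-1/4,-3/16,-5/32,-9/64 } R={ -1/8,0 } = -17/128
step 9: add Red to get RBBBRBBBR; options L={ -1,-1/2,-1/4,-3/16,-5/32,-9/64 } R={ -17/128,-1/8,0 } = -35/256
step 10: add Blue to get RBBBRBBBRB; options L={ -1,-1/2,-1/4,-3/16,-5/32,-9/64,-35/256 } R={ -17/128,-1/8,0 } = -69/512
step 11: add Red to get RBBBRBBBRBR; options L={ -1,-1/2,-1/4,-3/16,-5/32,-9/64,-35/256 } R={ -69/512,-17/128,-1/8,0 } = -139/1024
step 12: add Blue to get RBBBRBBBRBRB; options L={ -1,-1/2,-1/4,-3/16,-5/32,-9/64,-35/256,-139/1024 } R={ -69/512,-17/128,-1/8,0 } = -277/2048
step 13: add Blue to get RBBBRBBBRBRBB; options L={ -1,-1/2,-1/4,-3/16,-5/32,-9/64,-35/256,-139/1024,-277/2048 } R={ -69/512,-17/128,-1/8,0 } = -553/4096

-553/4096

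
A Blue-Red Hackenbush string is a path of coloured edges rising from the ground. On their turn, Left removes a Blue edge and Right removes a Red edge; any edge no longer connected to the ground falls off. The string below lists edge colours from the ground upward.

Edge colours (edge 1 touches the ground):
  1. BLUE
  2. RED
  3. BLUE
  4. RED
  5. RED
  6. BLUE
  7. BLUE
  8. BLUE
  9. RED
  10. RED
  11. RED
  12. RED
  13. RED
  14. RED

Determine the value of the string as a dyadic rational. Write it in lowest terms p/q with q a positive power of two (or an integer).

Recurse on prefixes of the 14-edge string BLUE RED BLUE RED RED BLUE BLUE BLUE RED RED RED RED RED RED:
1 of 14 · B · max L 0 · min R +∞ → 1
2 of 14 · BR · max L 0 · min R 1 → 1/2
3 of 14 · BRB · max L 1/2 · min R 1 → 3/4
4 of 14 · BRBR · max L 1/2 · min R 3/4 → 5/8
5 of 14 · BRBRR · max L 1/2 · min R 5/8 → 9/16
6 of 14 · BRBRRB · max L 9/16 · min R 5/8 → 19/32
7 of 14 · BRBRRBB · max L 19/32 · min R 5/8 → 39/64
8 of 14 · BRBRRBBB · max L 39/64 · min R 5/8 → 79/128
9 of 14 · BRBRRBBBR · max L 39/64 · min R 79/128 → 157/256
10 of 14 · BRBRRBBBRR · max L 39/64 · min R 157/256 → 313/512
11 of 14 · BRBRRBBBRRR · max L 39/64 · min R 313/512 → 625/1024
12 of 14 · BRBRRBBBRRRR · max L 39/64 · min R 625/1024 → 1249/2048
13 of 14 · BRBRRBBBRRRRR · max L 39/64 · min R 1249/2048 → 2497/4096
14 of 14 · BRBRRBBBRRRRRR · max L 39/64 · min R 2497/4096 → 4993/8192

4993/8192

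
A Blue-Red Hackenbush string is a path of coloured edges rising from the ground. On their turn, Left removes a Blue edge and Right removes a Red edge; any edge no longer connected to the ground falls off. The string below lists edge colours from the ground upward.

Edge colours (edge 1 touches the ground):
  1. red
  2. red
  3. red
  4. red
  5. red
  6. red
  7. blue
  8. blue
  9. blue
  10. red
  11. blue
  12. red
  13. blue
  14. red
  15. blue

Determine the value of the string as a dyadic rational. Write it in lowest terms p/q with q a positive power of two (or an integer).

-2645/512

Prefix values for red red red red red red blue blue blue red blue red blue red blue via {L|R} + simplicity:
edge 1 of 15 (red): {  | 0 } => -1
edge 2 of 15 (red): {  | -1 0 } => -2
edge 3 of 15 (red): {  | -2 -1 0 } => -3
edge 4 of 15 (red): {  | -3 -2 -1 0 } => -4
edge 5 of 15 (red): {  | -4 -3 -2 -1 0 } => -5
edge 6 of 15 (red): {  | -5 -4 -3 -2 -1 0 } => -6
edge 7 of 15 (blue): { -6 | -5 -4 -3 -2 -1 0 } => -11/2
edge 8 of 15 (blue): { -6 -11/2 | -5 -4 -3 -2 -1 0 } => -21/4
edge 9 of 15 (blue): { -6 -11/2 -21/4 | -5 -4 -3 -2 -1 0 } => -41/8
edge 10 of 15 (red): { -6 -11/2 -21/4 | -41/8 -5 -4 -3 -2 -1 0 } => -83/16
edge 11 of 15 (blue): { -6 -11/2 -21/4 -83/16 | -41/8 -5 -4 -3 -2 -1 0 } => -165/32
edge 12 of 15 (red): { -6 -11/2 -21/4 -83/16 | -165/32 -41/8 -5 -4 -3 -2 -1 0 } => -331/64
edge 13 of 15 (blue): { -6 -11/2 -21/4 -83/16 -331/64 | -165/32 -41/8 -5 -4 -3 -2 -1 0 } => -661/128
edge 14 of 15 (red): { -6 -11/2 -21/4 -83/16 -331/64 | -661/128 -165/32 -41/8 -5 -4 -3 -2 -1 0 } => -1323/256
edge 15 of 15 (blue): { -6 -11/2 -21/4 -83/16 -331/64 -1323/256 | -661/128 -165/32 -41/8 -5 -4 -3 -2 -1 0 } => -2645/512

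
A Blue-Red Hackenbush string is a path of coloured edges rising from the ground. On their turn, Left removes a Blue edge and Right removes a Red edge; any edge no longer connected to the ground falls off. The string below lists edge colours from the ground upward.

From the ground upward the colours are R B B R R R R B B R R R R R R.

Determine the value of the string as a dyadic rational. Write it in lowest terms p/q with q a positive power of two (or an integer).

Build value(s[:k]) for k = 1..15, string s = R B B R R R R B B R R R R R R.
value(R) = {  | 0 } ⇒ -1
value(RB) = { -1 | 0 } ⇒ -1/2
value(RBB) = { -1,-1/2 | 0 } ⇒ -1/4
value(RBBR) = { -1,-1/2 | -1/4,0 } ⇒ -3/8
value(RBBRR) = { -1,-1/2 | -3/8,-1/4,0 } ⇒ -7/16
value(RBBRRR) = { -1,-1/2 | -7/16,-3/8,-1/4,0 } ⇒ -15/32
value(RBBRRRR) = { -1,-1/2 | -15/32,-7/16,-3/8,-1/4,0 } ⇒ -31/64
value(RBBRRRRB) = { -1,-1/2,-31/64 | -15/32,-7/16,-3/8,-1/4,0 } ⇒ -61/128
value(RBBRRRRBB) = { -1,-1/2,-31/64,-61/128 | -15/32,-7/16,-3/8,-1/4,0 } ⇒ -121/256
value(RBBRRRRBBR) = { -1,-1/2,-31/64,-61/128 | -121/256,-15/32,-7/16,-3/8,-1/4,0 } ⇒ -243/512
value(RBBRRRRBBRR) = { -1,-1/2,-31/64,-61/128 | -243/512,-121/256,-15/32,-7/16,-3/8,-1/4,0 } ⇒ -487/1024
value(RBBRRRRBBRRR) = { -1,-1/2,-31/64,-61/128 | -487/1024,-243/512,-121/256,-15/32,-7/16,-3/8,-1/4,0 } ⇒ -975/2048
value(RBBRRRRBBRRRR) = { -1,-1/2,-31/64,-61/128 | -975/2048,-487/1024,-243/512,-121/256,-15/32,-7/16,-3/8,-1/4,0 } ⇒ -1951/4096
value(RBBRRRRBBRRRRR) = { -1,-1/2,-31/64,-61/128 | -1951/4096,-975/2048,-487/1024,-243/512,-121/256,-15/32,-7/16,-3/8,-1/4,0 } ⇒ -3903/8192
value(RBBRRRRBBRRRRRR) = { -1,-1/2,-31/64,-61/128 | -3903/8192,-1951/4096,-975/2048,-487/1024,-243/512,-121/256,-15/32,-7/16,-3/8,-1/4,0 } ⇒ -7807/16384

-7807/16384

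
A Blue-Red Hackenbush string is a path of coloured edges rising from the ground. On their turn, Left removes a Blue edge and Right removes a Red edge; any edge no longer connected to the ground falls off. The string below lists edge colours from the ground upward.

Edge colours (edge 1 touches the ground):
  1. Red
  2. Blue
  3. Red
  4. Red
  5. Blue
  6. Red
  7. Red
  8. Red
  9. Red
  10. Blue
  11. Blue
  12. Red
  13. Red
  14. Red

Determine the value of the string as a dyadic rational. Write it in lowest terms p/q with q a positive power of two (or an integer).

-7119/8192

edge 1 of 14 (Red): { none | 0 } = -1
edge 2 of 14 (Blue): { -1 | 0 } = -1/2
edge 3 of 14 (Red): { -1 | -1/2 0 } = -3/4
edge 4 of 14 (Red): { -1 | -3/4 -1/2 0 } = -7/8
edge 5 of 14 (Blue): { -1 -7/8 | -3/4 -1/2 0 } = -13/16
edge 6 of 14 (Red): { -1 -7/8 | -13/16 -3/4 -1/2 0 } = -27/32
edge 7 of 14 (Red): { -1 -7/8 | -27/32 -13/16 -3/4 -1/2 0 } = -55/64
edge 8 of 14 (Red): { -1 -7/8 | -55/64 -27/32 -13/16 -3/4 -1/2 0 } = -111/128
edge 9 of 14 (Red): { -1 -7/8 | -111/128 -55/64 -27/32 -13/16 -3/4 -1/2 0 } = -223/256
edge 10 of 14 (Blue): { -1 -7/8 -223/256 | -111/128 -55/64 -27/32 -13/16 -3/4 -1/2 0 } = -445/512
edge 11 of 14 (Blue): { -1 -7/8 -223/256 -445/512 | -111/128 -55/64 -27/32 -13/16 -3/4 -1/2 0 } = -889/1024
edge 12 of 14 (Red): { -1 -7/8 -223/256 -445/512 | -889/1024 -111/128 -55/64 -27/32 -13/16 -3/4 -1/2 0 } = -1779/2048
edge 13 of 14 (Red): { -1 -7/8 -223/256 -445/512 | -1779/2048 -889/1024 -111/128 -55/64 -27/32 -13/16 -3/4 -1/2 0 } = -3559/4096
edge 14 of 14 (Red): { -1 -7/8 -223/256 -445/512 | -3559/4096 -1779/2048 -889/1024 -111/128 -55/64 -27/32 -13/16 -3/4 -1/2 0 } = -7119/8192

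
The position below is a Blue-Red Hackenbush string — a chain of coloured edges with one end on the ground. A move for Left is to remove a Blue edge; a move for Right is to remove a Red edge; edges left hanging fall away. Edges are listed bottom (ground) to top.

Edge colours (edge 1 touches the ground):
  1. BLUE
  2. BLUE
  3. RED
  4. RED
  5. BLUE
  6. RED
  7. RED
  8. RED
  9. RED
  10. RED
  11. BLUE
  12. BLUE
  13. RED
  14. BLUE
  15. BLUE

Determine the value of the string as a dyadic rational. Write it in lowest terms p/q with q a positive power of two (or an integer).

step 1: add BLUE to get B; options L={ 0 } R={ none } gives 1
step 2: add BLUE to get BB; options L={ 0,1 } R={ none } gives 2
step 3: add RED to get BBR; options L={ 0,1 } R={ 2 } gives 3/2
step 4: add RED to get BBRR; options L={ 0,1 } R={ 3/2,2 } gives 5/4
step 5: add BLUE to get BBRRB; options L={ 0,1,5/4 } R={ 3/2,2 } gives 11/8
step 6: add RED to get BBRRBR; options L={ 0,1,5/4 } R={ 11/8,3/2,2 } gives 21/16
step 7: add RED to get BBRRBRR; options L={ 0,1,5/4 } R={ 21/16,11/8,3/2,2 } gives 41/32
step 8: add RED to get BBRRBRRR; options L={ 0,1,5/4 } R={ 41/32,21/16,11/8,3/2,2 } gives 81/64
step 9: add RED to get BBRRBRRRR; options L={ 0,1,5/4 } R={ 81/64,41/32,21/16,11/8,3/2,2 } gives 161/128
step 10: add RED to get BBRRBRRRRR; options L={ 0,1,5/4 } R={ 161/128,81/64,41/32,21/16,11/8,3/2,2 } gives 321/256
step 11: add BLUE to get BBRRBRRRRRB; options L={ 0,1,5/4,321/256 } R={ 161/128,81/64,41/32,21/16,11/8,3/2,2 } gives 643/512
step 12: add BLUE to get BBRRBRRRRRBB; options L={ 0,1,5/4,321/256,643/512 } R={ 161/128,81/64,41/32,21/16,11/8,3/2,2 } gives 1287/1024
step 13: add RED to get BBRRBRRRRRBBR; options L={ 0,1,5/4,321/256,643/512 } R={ 1287/1024,161/128,81/64,41/32,21/16,11/8,3/2,2 } gives 2573/2048
step 14: add BLUE to get BBRRBRRRRRBBRB; options L={ 0,1,5/4,321/256,643/512,2573/2048 } R={ 1287/1024,161/128,81/64,41/32,21/16,11/8,3/2,2 } gives 5147/4096
step 15: add BLUE to get BBRRBRRRRRBBRBB; options L={ 0,1,5/4,321/256,643/512,2573/2048,5147/4096 } R={ 1287/1024,161/128,81/64,41/32,21/16,11/8,3/2,2 } gives 10295/8192

10295/8192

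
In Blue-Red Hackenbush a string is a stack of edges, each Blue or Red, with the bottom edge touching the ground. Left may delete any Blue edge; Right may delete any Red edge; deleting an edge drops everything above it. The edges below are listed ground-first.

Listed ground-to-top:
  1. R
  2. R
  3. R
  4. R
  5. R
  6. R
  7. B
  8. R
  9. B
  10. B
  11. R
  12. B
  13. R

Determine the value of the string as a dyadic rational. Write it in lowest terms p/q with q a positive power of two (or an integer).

-715/128

1 of 13 · R · max L −∞ · min R 0 = -1
2 of 13 · RR · max L −∞ · min R -1 = -2
3 of 13 · RRR · max L −∞ · min R -2 = -3
4 of 13 · RRRR · max L −∞ · min R -3 = -4
5 of 13 · RRRRR · max L −∞ · min R -4 = -5
6 of 13 · RRRRRR · max L −∞ · min R -5 = -6
7 of 13 · RRRRRRB · max L -6 · min R -5 = -11/2
8 of 13 · RRRRRRBR · max L -6 · min R -11/2 = -23/4
9 of 13 · RRRRRRBRB · max L -23/4 · min R -11/2 = -45/8
10 of 13 · RRRRRRBRBB · max L -45/8 · min R -11/2 = -89/16
11 of 13 · RRRRRRBRBBR · max L -45/8 · min R -89/16 = -179/32
12 of 13 · RRRRRRBRBBRB · max L -179/32 · min R -89/16 = -357/64
13 of 13 · RRRRRRBRBBRBR · max L -179/32 · min R -357/64 = -715/128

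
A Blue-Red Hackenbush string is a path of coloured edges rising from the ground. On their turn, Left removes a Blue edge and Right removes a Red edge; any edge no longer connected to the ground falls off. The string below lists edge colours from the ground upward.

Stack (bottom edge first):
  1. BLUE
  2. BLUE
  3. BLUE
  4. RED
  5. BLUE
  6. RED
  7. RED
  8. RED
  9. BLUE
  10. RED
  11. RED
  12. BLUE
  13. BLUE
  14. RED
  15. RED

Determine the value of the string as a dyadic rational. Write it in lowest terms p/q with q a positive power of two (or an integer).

10393/4096

1 of 15 · B · max L 0 · min R +∞ → 1
2 of 15 · BB · max L 1 · min R +∞ → 2
3 of 15 · BBB · max L 2 · min R +∞ → 3
4 of 15 · BBBR · max L 2 · min R 3 → 5/2
5 of 15 · BBBRB · max L 5/2 · min R 3 → 11/4
6 of 15 · BBBRBR · max L 5/2 · min R 11/4 → 21/8
7 of 15 · BBBRBRR · max L 5/2 · min R 21/8 → 41/16
8 of 15 · BBBRBRRR · max L 5/2 · min R 41/16 → 81/32
9 of 15 · BBBRBRRRB · max L 81/32 · min R 41/16 → 163/64
10 of 15 · BBBRBRRRBR · max L 81/32 · min R 163/64 → 325/128
11 of 15 · BBBRBRRRBRR · max L 81/32 · min R 325/128 → 649/256
12 of 15 · BBBRBRRRBRRB · max L 649/256 · min R 325/128 → 1299/512
13 of 15 · BBBRBRRRBRRBB · max L 1299/512 · min R 325/128 → 2599/1024
14 of 15 · BBBRBRRRBRRBBR · max L 1299/512 · min R 2599/1024 → 5197/2048
15 of 15 · BBBRBRRRBRRBBRR · max L 1299/512 · min R 5197/2048 → 10393/4096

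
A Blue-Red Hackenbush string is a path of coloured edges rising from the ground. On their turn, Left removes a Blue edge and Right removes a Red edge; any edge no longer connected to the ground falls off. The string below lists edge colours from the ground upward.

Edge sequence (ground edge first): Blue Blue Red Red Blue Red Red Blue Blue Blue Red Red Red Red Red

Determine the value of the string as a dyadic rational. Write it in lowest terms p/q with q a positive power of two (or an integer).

value(B) = { 0 |  } so 1
value(BB) = { 0 1 |  } so 2
value(BBR) = { 0 1 | 2 } so 3/2
value(BBRR) = { 0 1 | 3/2 2 } so 5/4
value(BBRRB) = { 0 1 5/4 | 3/2 2 } so 11/8
value(BBRRBR) = { 0 1 5/4 | 11/8 3/2 2 } so 21/16
value(BBRRBRR) = { 0 1 5/4 | 21/16 11/8 3/2 2 } so 41/32
value(BBRRBRRB) = { 0 1 5/4 41/32 | 21/16 11/8 3/2 2 } so 83/64
value(BBRRBRRBB) = { 0 1 5/4 41/32 83/64 | 21/16 11/8 3/2 2 } so 167/128
value(BBRRBRRBBB) = { 0 1 5/4 41/32 83/64 167/128 | 21/16 11/8 3/2 2 } so 335/256
value(BBRRBRRBBBR) = { 0 1 5/4 41/32 83/64 167/128 | 335/256 21/16 11/8 3/2 2 } so 669/512
value(BBRRBRRBBBRR) = { 0 1 5/4 41/32 83/64 167/128 | 669/512 335/256 21/16 11/8 3/2 2 } so 1337/1024
value(BBRRBRRBBBRRR) = { 0 1 5/4 41/32 83/64 167/128 | 1337/1024 669/512 335/256 21/16 11/8 3/2 2 } so 2673/2048
value(BBRRBRRBBBRRRR) = { 0 1 5/4 41/32 83/64 167/128 | 2673/2048 1337/1024 669/512 335/256 21/16 11/8 3/2 2 } so 5345/4096
value(BBRRBRRBBBRRRRR) = { 0 1 5/4 41/32 83/64 167/128 | 5345/4096 2673/2048 1337/1024 669/512 335/256 21/16 11/8 3/2 2 } so 10689/8192

10689/8192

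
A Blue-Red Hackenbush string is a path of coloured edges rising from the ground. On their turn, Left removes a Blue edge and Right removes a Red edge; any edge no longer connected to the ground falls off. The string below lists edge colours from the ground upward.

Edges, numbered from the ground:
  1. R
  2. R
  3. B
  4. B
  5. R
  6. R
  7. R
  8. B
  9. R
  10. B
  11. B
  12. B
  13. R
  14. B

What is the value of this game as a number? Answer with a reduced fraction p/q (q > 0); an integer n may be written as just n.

Build value(s[:k]) for k = 1..14, string s = R R B B R R R B R B B B R B.
value(R) = { ∅ | 0 } → -1
value(RR) = { ∅ | -1, 0 } → -2
value(RRB) = { -2 | -1, 0 } → -3/2
value(RRBB) = { -2, -3/2 | -1, 0 } → -5/4
value(RRBBR) = { -2, -3/2 | -5/4, -1, 0 } → -11/8
value(RRBBRR) = { -2, -3/2 | -11/8, -5/4, -1, 0 } → -23/16
value(RRBBRRR) = { -2, -3/2 | -23/16, -11/8, -5/4, -1, 0 } → -47/32
value(RRBBRRRB) = { -2, -3/2, -47/32 | -23/16, -11/8, -5/4, -1, 0 } → -93/64
value(RRBBRRRBR) = { -2, -3/2, -47/32 | -93/64, -23/16, -11/8, -5/4, -1, 0 } → -187/128
value(RRBBRRRBRB) = { -2, -3/2, -47/32, -187/128 | -93/64, -23/16, -11/8, -5/4, -1, 0 } → -373/256
value(RRBBRRRBRBB) = { -2, -3/2, -47/32, -187/128, -373/256 | -93/64, -23/16, -11/8, -5/4, -1, 0 } → -745/512
value(RRBBRRRBRBBB) = { -2, -3/2, -47/32, -187/128, -373/256, -745/512 | -93/64, -23/16, -11/8, -5/4, -1, 0 } → -1489/1024
value(RRBBRRRBRBBBR) = { -2, -3/2, -47/32, -187/128, -373/256, -745/512 | -1489/1024, -93/64, -23/16, -11/8, -5/4, -1, 0 } → -2979/2048
value(RRBBRRRBRBBBRB) = { -2, -3/2, -47/32, -187/128, -373/256, -745/512, -2979/2048 | -1489/1024, -93/64, -23/16, -11/8, -5/4, -1, 0 } → -5957/4096

-5957/4096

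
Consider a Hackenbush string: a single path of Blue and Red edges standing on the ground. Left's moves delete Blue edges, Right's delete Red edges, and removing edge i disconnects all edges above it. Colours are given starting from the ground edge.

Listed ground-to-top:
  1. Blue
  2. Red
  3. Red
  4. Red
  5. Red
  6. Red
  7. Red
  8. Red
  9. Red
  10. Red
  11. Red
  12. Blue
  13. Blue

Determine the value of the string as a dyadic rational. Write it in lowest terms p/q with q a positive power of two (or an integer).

7/4096

edge 1 of 13 (Blue): { 0 | (no moves) } = 1
edge 2 of 13 (Red): { 0 | 1 } = 1/2
edge 3 of 13 (Red): { 0 | 1/2; 1 } = 1/4
edge 4 of 13 (Red): { 0 | 1/4; 1/2; 1 } = 1/8
edge 5 of 13 (Red): { 0 | 1/8; 1/4; 1/2; 1 } = 1/16
edge 6 of 13 (Red): { 0 | 1/16; 1/8; 1/4; 1/2; 1 } = 1/32
edge 7 of 13 (Red): { 0 | 1/32; 1/16; 1/8; 1/4; 1/2; 1 } = 1/64
edge 8 of 13 (Red): { 0 | 1/64; 1/32; 1/16; 1/8; 1/4; 1/2; 1 } = 1/128
edge 9 of 13 (Red): { 0 | 1/128; 1/64; 1/32; 1/16; 1/8; 1/4; 1/2; 1 } = 1/256
edge 10 of 13 (Red): { 0 | 1/256; 1/128; 1/64; 1/32; 1/16; 1/8; 1/4; 1/2; 1 } = 1/512
edge 11 of 13 (Red): { 0 | 1/512; 1/256; 1/128; 1/64; 1/32; 1/16; 1/8; 1/4; 1/2; 1 } = 1/1024
edge 12 of 13 (Blue): { 0; 1/1024 | 1/512; 1/256; 1/128; 1/64; 1/32; 1/16; 1/8; 1/4; 1/2; 1 } = 3/2048
edge 13 of 13 (Blue): { 0; 1/1024; 3/2048 | 1/512; 1/256; 1/128; 1/64; 1/32; 1/16; 1/8; 1/4; 1/2; 1 } = 7/4096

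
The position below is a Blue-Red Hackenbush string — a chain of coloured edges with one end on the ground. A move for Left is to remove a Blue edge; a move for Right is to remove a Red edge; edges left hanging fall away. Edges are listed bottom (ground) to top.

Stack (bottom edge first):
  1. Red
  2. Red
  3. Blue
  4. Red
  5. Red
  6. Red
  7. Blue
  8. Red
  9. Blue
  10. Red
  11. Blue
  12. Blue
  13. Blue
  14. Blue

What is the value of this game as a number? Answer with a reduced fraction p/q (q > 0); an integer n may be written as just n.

val_1 [R]  L=[∅]  R=[0]  — -1
val_2 [RR]  L=[∅]  R=[-1,0]  — -2
val_3 [RRB]  L=[-2]  R=[-1,0]  — -3/2
val_4 [RRBR]  L=[-2]  R=[-3/2,-1,0]  — -7/4
val_5 [RRBRR]  L=[-2]  R=[-7/4,-3/2,-1,0]  — -15/8
val_6 [RRBRRR]  L=[-2]  R=[-15/8,-7/4,-3/2,-1,0]  — -31/16
val_7 [RRBRRRB]  L=[-2,-31/16]  R=[-15/8,-7/4,-3/2,-1,0]  — -61/32
val_8 [RRBRRRBR]  L=[-2,-31/16]  R=[-61/32,-15/8,-7/4,-3/2,-1,0]  — -123/64
val_9 [RRBRRRBRB]  L=[-2,-31/16,-123/64]  R=[-61/32,-15/8,-7/4,-3/2,-1,0]  — -245/128
val_10 [RRBRRRBRBR]  L=[-2,-31/16,-123/64]  R=[-245/128,-61/32,-15/8,-7/4,-3/2,-1,0]  — -491/256
val_11 [RRBRRRBRBRB]  L=[-2,-31/16,-123/64,-491/256]  R=[-245/128,-61/32,-15/8,-7/4,-3/2,-1,0]  — -981/512
val_12 [RRBRRRBRBRBB]  L=[-2,-31/16,-123/64,-491/256,-981/512]  R=[-245/128,-61/32,-15/8,-7/4,-3/2,-1,0]  — -1961/1024
val_13 [RRBRRRBRBRBBB]  L=[-2,-31/16,-123/64,-491/256,-981/512,-1961/1024]  R=[-245/128,-61/32,-15/8,-7/4,-3/2,-1,0]  — -3921/2048
val_14 [RRBRRRBRBRBBBB]  L=[-2,-31/16,-123/64,-491/256,-981/512,-1961/1024,-3921/2048]  R=[-245/128,-61/32,-15/8,-7/4,-3/2,-1,0]  — -7841/4096

-7841/4096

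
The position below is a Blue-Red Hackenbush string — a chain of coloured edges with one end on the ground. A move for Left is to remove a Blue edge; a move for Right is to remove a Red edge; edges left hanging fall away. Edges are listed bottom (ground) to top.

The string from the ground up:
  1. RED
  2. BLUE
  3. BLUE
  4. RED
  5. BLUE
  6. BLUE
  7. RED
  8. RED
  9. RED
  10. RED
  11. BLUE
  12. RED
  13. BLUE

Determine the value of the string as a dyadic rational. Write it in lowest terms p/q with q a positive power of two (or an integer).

Recurse on prefixes of the 13-edge string RED BLUE BLUE RED BLUE BLUE RED RED RED RED BLUE RED BLUE:
g_1 [R]  L=[·]  R=[0]  gives -1
g_2 [RB]  L=[-1]  R=[0]  gives -1/2
g_3 [RBB]  L=[-1 -1/2]  R=[0]  gives -1/4
g_4 [RBBR]  L=[-1 -1/2]  R=[-1/4 0]  gives -3/8
g_5 [RBBRB]  L=[-1 -1/2 -3/8]  R=[-1/4 0]  gives -5/16
g_6 [RBBRBB]  L=[-1 -1/2 -3/8 -5/16]  R=[-1/4 0]  gives -9/32
g_7 [RBBRBBR]  L=[-1 -1/2 -3/8 -5/16]  R=[-9/32 -1/4 0]  gives -19/64
g_8 [RBBRBBRR]  L=[-1 -1/2 -3/8 -5/16]  R=[-19/64 -9/32 -1/4 0]  gives -39/128
g_9 [RBBRBBRRR]  L=[-1 -1/2 -3/8 -5/16]  R=[-39/128 -19/64 -9/32 -1/4 0]  gives -79/256
g_10 [RBBRBBRRRR]  L=[-1 -1/2 -3/8 -5/16]  R=[-79/256 -39/128 -19/64 -9/32 -1/4 0]  gives -159/512
g_11 [RBBRBBRRRRB]  L=[-1 -1/2 -3/8 -5/16 -159/512]  R=[-79/256 -39/128 -19/64 -9/32 -1/4 0]  gives -317/1024
g_12 [RBBRBBRRRRBR]  L=[-1 -1/2 -3/8 -5/16 -159/512]  R=[-317/1024 -79/256 -39/128 -19/64 -9/32 -1/4 0]  gives -635/2048
g_13 [RBBRBBRRRRBRB]  L=[-1 -1/2 -3/8 -5/16 -159/512 -635/2048]  R=[-317/1024 -79/256 -39/128 -19/64 -9/32 -1/4 0]  gives -1269/4096

-1269/4096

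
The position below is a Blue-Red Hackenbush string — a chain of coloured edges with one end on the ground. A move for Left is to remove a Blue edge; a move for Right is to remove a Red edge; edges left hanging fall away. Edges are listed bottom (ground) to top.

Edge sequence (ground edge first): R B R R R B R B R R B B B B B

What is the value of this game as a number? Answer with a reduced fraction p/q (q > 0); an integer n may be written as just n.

-15041/16384

Build value(s[:k]) for k = 1..15, string s = R B R R R B R B R R B B B B B.
value(R) = { (no moves) | 0 } → -1
value(RB) = { -1 | 0 } → -1/2
value(RBR) = { -1 | -1/2 0 } → -3/4
value(RBRR) = { -1 | -3/4 -1/2 0 } → -7/8
value(RBRRR) = { -1 | -7/8 -3/4 -1/2 0 } → -15/16
value(RBRRRB) = { -1 -15/16 | -7/8 -3/4 -1/2 0 } → -29/32
value(RBRRRBR) = { -1 -15/16 | -29/32 -7/8 -3/4 -1/2 0 } → -59/64
value(RBRRRBRB) = { -1 -15/16 -59/64 | -29/32 -7/8 -3/4 -1/2 0 } → -117/128
value(RBRRRBRBR) = { -1 -15/16 -59/64 | -117/128 -29/32 -7/8 -3/4 -1/2 0 } → -235/256
value(RBRRRBRBRR) = { -1 -15/16 -59/64 | -235/256 -117/128 -29/32 -7/8 -3/4 -1/2 0 } → -471/512
value(RBRRRBRBRRB) = { -1 -15/16 -59/64 -471/512 | -235/256 -117/128 -29/32 -7/8 -3/4 -1/2 0 } → -941/1024
value(RBRRRBRBRRBB) = { -1 -15/16 -59/64 -471/512 -941/1024 | -235/256 -117/128 -29/32 -7/8 -3/4 -1/2 0 } → -1881/2048
value(RBRRRBRBRRBBB) = { -1 -15/16 -59/64 -471/512 -941/1024 -1881/2048 | -235/256 -117/128 -29/32 -7/8 -3/4 -1/2 0 } → -3761/4096
value(RBRRRBRBRRBBBB) = { -1 -15/16 -59/64 -471/512 -941/1024 -1881/2048 -3761/4096 | -235/256 -117/128 -29/32 -7/8 -3/4 -1/2 0 } → -7521/8192
value(RBRRRBRBRRBBBBB) = { -1 -15/16 -59/64 -471/512 -941/1024 -1881/2048 -3761/4096 -7521/8192 | -235/256 -117/128 -29/32 -7/8 -3/4 -1/2 0 } → -15041/16384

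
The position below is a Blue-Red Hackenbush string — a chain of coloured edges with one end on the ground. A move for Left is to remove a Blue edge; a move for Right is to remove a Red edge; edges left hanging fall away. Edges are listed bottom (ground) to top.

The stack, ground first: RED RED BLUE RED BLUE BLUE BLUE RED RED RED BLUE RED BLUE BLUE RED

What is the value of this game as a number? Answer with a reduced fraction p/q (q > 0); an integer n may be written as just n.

Recurse on prefixes of the 15-edge string RED RED BLUE RED BLUE BLUE BLUE RED RED RED BLUE RED BLUE BLUE RED:
1 of 15 · R · max L −∞ · min R 0 — -1
2 of 15 · RR · max L −∞ · min R -1 — -2
3 of 15 · RRB · max L -2 · min R -1 — -3/2
4 of 15 · RRBR · max L -2 · min R -3/2 — -7/4
5 of 15 · RRBRB · max L -7/4 · min R -3/2 — -13/8
6 of 15 · RRBRBB · max L -13/8 · min R -3/2 — -25/16
7 of 15 · RRBRBBB · max L -25/16 · min R -3/2 — -49/32
8 of 15 · RRBRBBBR · max L -25/16 · min R -49/32 — -99/64
9 of 15 · RRBRBBBRR · max L -25/16 · min R -99/64 — -199/128
10 of 15 · RRBRBBBRRR · max L -25/16 · min R -199/128 — -399/256
11 of 15 · RRBRBBBRRRB · max L -399/256 · min R -199/128 — -797/512
12 of 15 · RRBRBBBRRRBR · max L -399/256 · min R -797/512 — -1595/1024
13 of 15 · RRBRBBBRRRBRB · max L -1595/1024 · min R -797/512 — -3189/2048
14 of 15 · RRBRBBBRRRBRBB · max L -3189/2048 · min R -797/512 — -6377/4096
15 of 15 · RRBRBBBRRRBRBBR · max L -3189/2048 · min R -6377/4096 — -12755/8192

-12755/8192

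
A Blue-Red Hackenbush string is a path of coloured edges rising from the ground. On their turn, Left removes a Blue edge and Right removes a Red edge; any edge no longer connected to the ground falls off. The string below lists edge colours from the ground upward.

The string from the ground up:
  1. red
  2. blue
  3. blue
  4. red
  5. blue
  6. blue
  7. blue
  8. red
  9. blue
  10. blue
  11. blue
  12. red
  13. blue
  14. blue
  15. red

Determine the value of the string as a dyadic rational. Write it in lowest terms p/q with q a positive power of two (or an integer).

G_1 [r]  L=[—]  R=[0]  — -1
G_2 [rb]  L=[-1]  R=[0]  — -1/2
G_3 [rbb]  L=[-1; -1/2]  R=[0]  — -1/4
G_4 [rbbr]  L=[-1; -1/2]  R=[-1/4; 0]  — -3/8
G_5 [rbbrb]  L=[-1; -1/2; -3/8]  R=[-1/4; 0]  — -5/16
G_6 [rbbrbb]  L=[-1; -1/2; -3/8; -5/16]  R=[-1/4; 0]  — -9/32
G_7 [rbbrbbb]  L=[-1; -1/2; -3/8; -5/16; -9/32]  R=[-1/4; 0]  — -17/64
G_8 [rbbrbbbr]  L=[-1; -1/2; -3/8; -5/16; -9/32]  R=[-17/64; -1/4; 0]  — -35/128
G_9 [rbbrbbbrb]  L=[-1; -1/2; -3/8; -5/16; -9/32; -35/128]  R=[-17/64; -1/4; 0]  — -69/256
G_10 [rbbrbbbrbb]  L=[-1; -1/2; -3/8; -5/16; -9/32; -35/128; -69/256]  R=[-17/64; -1/4; 0]  — -137/512
G_11 [rbbrbbbrbbb]  L=[-1; -1/2; -3/8; -5/16; -9/32; -35/128; -69/256; -137/512]  R=[-17/64; -1/4; 0]  — -273/1024
G_12 [rbbrbbbrbbbr]  L=[-1; -1/2; -3/8; -5/16; -9/32; -35/128; -69/256; -137/512]  R=[-273/1024; -17/64; -1/4; 0]  — -547/2048
G_13 [rbbrbbbrbbbrb]  L=[-1; -1/2; -3/8; -5/16; -9/32; -35/128; -69/256; -137/512; -547/2048]  R=[-273/1024; -17/64; -1/4; 0]  — -1093/4096
G_14 [rbbrbbbrbbbrbb]  L=[-1; -1/2; -3/8; -5/16; -9/32; -35/128; -69/256; -137/512; -547/2048; -1093/4096]  R=[-273/1024; -17/64; -1/4; 0]  — -2185/8192
G_15 [rbbrbbbrbbbrbbr]  L=[-1; -1/2; -3/8; -5/16; -9/32; -35/128; -69/256; -137/512; -547/2048; -1093/4096]  R=[-2185/8192; -273/1024; -17/64; -1/4; 0]  — -4371/16384

-4371/16384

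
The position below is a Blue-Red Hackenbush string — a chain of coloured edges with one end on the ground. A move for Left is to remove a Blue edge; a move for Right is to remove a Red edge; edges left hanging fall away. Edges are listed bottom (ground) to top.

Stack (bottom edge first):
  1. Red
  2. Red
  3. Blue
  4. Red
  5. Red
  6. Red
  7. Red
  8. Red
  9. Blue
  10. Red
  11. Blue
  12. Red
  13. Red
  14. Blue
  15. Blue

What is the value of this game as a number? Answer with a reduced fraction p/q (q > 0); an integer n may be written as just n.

Prefix values for Red Red Blue Red Red Red Red Red Blue Red Blue Red Red Blue Blue via {L|R} + simplicity:
edge 1 of 15 (Red): { none | 0 } ⇒ -1
edge 2 of 15 (Red): { none | -1,0 } ⇒ -2
edge 3 of 15 (Blue): { -2 | -1,0 } ⇒ -3/2
edge 4 of 15 (Red): { -2 | -3/2,-1,0 } ⇒ -7/4
edge 5 of 15 (Red): { -2 | -7/4,-3/2,-1,0 } ⇒ -15/8
edge 6 of 15 (Red): { -2 | -15/8,-7/4,-3/2,-1,0 } ⇒ -31/16
edge 7 of 15 (Red): { -2 | -31/16,-15/8,-7/4,-3/2,-1,0 } ⇒ -63/32
edge 8 of 15 (Red): { -2 | -63/32,-31/16,-15/8,-7/4,-3/2,-1,0 } ⇒ -127/64
edge 9 of 15 (Blue): { -2,-127/64 | -63/32,-31/16,-15/8,-7/4,-3/2,-1,0 } ⇒ -253/128
edge 10 of 15 (Red): { -2,-127/64 | -253/128,-63/32,-31/16,-15/8,-7/4,-3/2,-1,0 } ⇒ -507/256
edge 11 of 15 (Blue): { -2,-127/64,-507/256 | -253/128,-63/32,-31/16,-15/8,-7/4,-3/2,-1,0 } ⇒ -1013/512
edge 12 of 15 (Red): { -2,-127/64,-507/256 | -1013/512,-253/128,-63/32,-31/16,-15/8,-7/4,-3/2,-1,0 } ⇒ -2027/1024
edge 13 of 15 (Red): { -2,-127/64,-507/256 | -2027/1024,-1013/512,-253/128,-63/32,-31/16,-15/8,-7/4,-3/2,-1,0 } ⇒ -4055/2048
edge 14 of 15 (Blue): { -2,-127/64,-507/256,-4055/2048 | -2027/1024,-1013/512,-253/128,-63/32,-31/16,-15/8,-7/4,-3/2,-1,0 } ⇒ -8109/4096
edge 15 of 15 (Blue): { -2,-127/64,-507/256,-4055/2048,-8109/4096 | -2027/1024,-1013/512,-253/128,-63/32,-31/16,-15/8,-7/4,-3/2,-1,0 } ⇒ -16217/8192

-16217/8192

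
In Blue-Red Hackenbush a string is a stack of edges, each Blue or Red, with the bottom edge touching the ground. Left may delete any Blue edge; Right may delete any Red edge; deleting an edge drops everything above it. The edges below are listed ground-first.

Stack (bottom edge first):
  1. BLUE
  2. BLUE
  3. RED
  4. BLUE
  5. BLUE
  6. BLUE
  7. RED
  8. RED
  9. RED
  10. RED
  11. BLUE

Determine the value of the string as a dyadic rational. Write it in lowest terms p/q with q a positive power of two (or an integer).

963/512

edge 1 of 11 (BLUE): { 0 | ∅ } => 1
edge 2 of 11 (BLUE): { 0 1 | ∅ } => 2
edge 3 of 11 (RED): { 0 1 | 2 } => 3/2
edge 4 of 11 (BLUE): { 0 1 3/2 | 2 } => 7/4
edge 5 of 11 (BLUE): { 0 1 3/2 7/4 | 2 } => 15/8
edge 6 of 11 (BLUE): { 0 1 3/2 7/4 15/8 | 2 } => 31/16
edge 7 of 11 (RED): { 0 1 3/2 7/4 15/8 | 31/16 2 } => 61/32
edge 8 of 11 (RED): { 0 1 3/2 7/4 15/8 | 61/32 31/16 2 } => 121/64
edge 9 of 11 (RED): { 0 1 3/2 7/4 15/8 | 121/64 61/32 31/16 2 } => 241/128
edge 10 of 11 (RED): { 0 1 3/2 7/4 15/8 | 241/128 121/64 61/32 31/16 2 } => 481/256
edge 11 of 11 (BLUE): { 0 1 3/2 7/4 15/8 481/256 | 241/128 121/64 61/32 31/16 2 } => 963/512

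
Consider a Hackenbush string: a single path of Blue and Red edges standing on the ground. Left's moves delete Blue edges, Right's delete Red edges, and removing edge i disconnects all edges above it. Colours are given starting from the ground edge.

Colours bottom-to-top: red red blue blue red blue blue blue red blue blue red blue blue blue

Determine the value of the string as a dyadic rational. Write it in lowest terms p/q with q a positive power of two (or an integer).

-10385/8192

1 of 15 · r · max L −∞ · min R 0 => -1
2 of 15 · rr · max L −∞ · min R -1 => -2
3 of 15 · rrb · max L -2 · min R -1 => -3/2
4 of 15 · rrbb · max L -3/2 · min R -1 => -5/4
5 of 15 · rrbbr · max L -3/2 · min R -5/4 => -11/8
6 of 15 · rrbbrb · max L -11/8 · min R -5/4 => -21/16
7 of 15 · rrbbrbb · max L -21/16 · min R -5/4 => -41/32
8 of 15 · rrbbrbbb · max L -41/32 · min R -5/4 => -81/64
9 of 15 · rrbbrbbbr · max L -41/32 · min R -81/64 => -163/128
10 of 15 · rrbbrbbbrb · max L -163/128 · min R -81/64 => -325/256
11 of 15 · rrbbrbbbrbb · max L -325/256 · min R -81/64 => -649/512
12 of 15 · rrbbrbbbrbbr · max L -325/256 · min R -649/512 => -1299/1024
13 of 15 · rrbbrbbbrbbrb · max L -1299/1024 · min R -649/512 => -2597/2048
14 of 15 · rrbbrbbbrbbrbb · max L -2597/2048 · min R -649/512 => -5193/4096
15 of 15 · rrbbrbbbrbbrbbb · max L -5193/4096 · min R -649/512 => -10385/8192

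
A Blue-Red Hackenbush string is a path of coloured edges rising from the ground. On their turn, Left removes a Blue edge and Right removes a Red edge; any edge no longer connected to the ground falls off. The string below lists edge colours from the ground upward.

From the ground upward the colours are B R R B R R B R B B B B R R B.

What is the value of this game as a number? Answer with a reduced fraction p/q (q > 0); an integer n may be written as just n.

4851/16384

1 of 15 · B · max L 0 · min R +∞ — 1
2 of 15 · BR · max L 0 · min R 1 — 1/2
3 of 15 · BRR · max L 0 · min R 1/2 — 1/4
4 of 15 · BRRB · max L 1/4 · min R 1/2 — 3/8
5 of 15 · BRRBR · max L 1/4 · min R 3/8 — 5/16
6 of 15 · BRRBRR · max L 1/4 · min R 5/16 — 9/32
7 of 15 · BRRBRRB · max L 9/32 · min R 5/16 — 19/64
8 of 15 · BRRBRRBR · max L 9/32 · min R 19/64 — 37/128
9 of 15 · BRRBRRBRB · max L 37/128 · min R 19/64 — 75/256
10 of 15 · BRRBRRBRBB · max L 75/256 · min R 19/64 — 151/512
11 of 15 · BRRBRRBRBBB · max L 151/512 · min R 19/64 — 303/1024
12 of 15 · BRRBRRBRBBBB · max L 303/1024 · min R 19/64 — 607/2048
13 of 15 · BRRBRRBRBBBBR · max L 303/1024 · min R 607/2048 — 1213/4096
14 of 15 · BRRBRRBRBBBBRR · max L 303/1024 · min R 1213/4096 — 2425/8192
15 of 15 · BRRBRRBRBBBBRRB · max L 2425/8192 · min R 1213/4096 — 4851/16384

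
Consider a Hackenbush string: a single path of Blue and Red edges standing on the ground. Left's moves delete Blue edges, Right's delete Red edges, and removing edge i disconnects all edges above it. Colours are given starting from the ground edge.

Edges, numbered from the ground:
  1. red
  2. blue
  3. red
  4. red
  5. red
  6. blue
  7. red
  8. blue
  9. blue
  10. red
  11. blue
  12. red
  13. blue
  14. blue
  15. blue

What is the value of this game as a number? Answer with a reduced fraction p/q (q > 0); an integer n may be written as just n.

Recurse on prefixes of the 15-edge string red blue red red red blue red blue blue red blue red blue blue blue:
step 1: add red to get r; options L={ none } R={ 0 } => -1
step 2: add blue to get rb; options L={ -1 } R={ 0 } => -1/2
step 3: add red to get rbr; options L={ -1 } R={ -1/2,0 } => -3/4
step 4: add red to get rbrr; options L={ -1 } R={ -3/4,-1/2,0 } => -7/8
step 5: add red to get rbrrr; options L={ -1 } R={ -7/8,-3/4,-1/2,0 } => -15/16
step 6: add blue to get rbrrrb; options L={ -1,-15/16 } R={ -7/8,-3/4,-1/2,0 } => -29/32
step 7: add red to get rbrrrbr; options L={ -1,-15/16 } R={ -29/32,-7/8,-3/4,-1/2,0 } => -59/64
step 8: add blue to get rbrrrbrb; options L={ -1,-15/16,-59/64 } R={ -29/32,-7/8,-3/4,-1/2,0 } => -117/128
step 9: add blue to get rbrrrbrbb; options L={ -1,-15/16,-59/64,-117/128 } R={ -29/32,-7/8,-3/4,-1/2,0 } => -233/256
step 10: add red to get rbrrrbrbbr; options L={ -1,-15/16,-59/64,-117/128 } R={ -233/256,-29/32,-7/8,-3/4,-1/2,0 } => -467/512
step 11: add blue to get rbrrrbrbbrb; options L={ -1,-15/16,-59/64,-117/128,-467/512 } R={ -233/256,-29/32,-7/8,-3/4,-1/2,0 } => -933/1024
step 12: add red to get rbrrrbrbbrbr; options L={ -1,-15/16,-59/64,-117/128,-467/512 } R={ -933/1024,-233/256,-29/32,-7/8,-3/4,-1/2,0 } => -1867/2048
step 13: add blue to get rbrrrbrbbrbrb; options L={ -1,-15/16,-59/64,-117/128,-467/512,-1867/2048 } R={ -933/1024,-233/256,-29/32,-7/8,-3/4,-1/2,0 } => -3733/4096
step 14: add blue to get rbrrrbrbbrbrbb; options L={ -1,-15/16,-59/64,-117/128,-467/512,-1867/2048,-3733/4096 } R={ -933/1024,-233/256,-29/32,-7/8,-3/4,-1/2,0 } => -7465/8192
step 15: add blue to get rbrrrbrbbrbrbbb; options L={ -1,-15/16,-59/64,-117/128,-467/512,-1867/2048,-3733/4096,-7465/8192 } R={ -933/1024,-233/256,-29/32,-7/8,-3/4,-1/2,0 } => -14929/16384

-14929/16384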